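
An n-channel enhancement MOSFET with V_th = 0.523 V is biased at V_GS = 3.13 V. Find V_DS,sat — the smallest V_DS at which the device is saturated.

The boundary between triode and saturation is V_DS = V_GS − V_th = V_ov.
V_ov = 3.13 − 0.523 = 2.61 V.

V_DS,sat = 2.61 V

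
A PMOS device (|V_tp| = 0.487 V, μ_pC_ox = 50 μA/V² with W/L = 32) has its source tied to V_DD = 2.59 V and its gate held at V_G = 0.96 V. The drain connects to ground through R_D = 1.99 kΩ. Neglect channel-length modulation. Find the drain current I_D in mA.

I_D = 0.923 mA

V_SG = V_DD − V_G = 2.59 − 0.96 = 1.63 V, so V_ov = 1.63 − 0.487 = 1.14 V.
k_p = μ_pC_ox · (W/L) = 1.6 mA/V².
Assume saturation: I_D = ½ k_p V_ov² = 0.5 × 1.6 × 1.14² = 1.05 mA, giving V_SD = V_DD − I_D R_D = 2.59 − 1.05 × 1.99 = 0.51 V.
But 0.51 V < V_ov = 1.14 V, so the device is actually in triode.
In triode I_D = k_p[V_ov V_SD − ½ V_SD²] and I_D = (V_DD − V_SD)/R_D. Equating: 1.59 V_SD² − 4.639 V_SD + 2.59 = 0, giving V_SD = 0.753 V (the root below V_ov).
I_D = (2.59 − 0.753) / 1.99 = 0.923 mA.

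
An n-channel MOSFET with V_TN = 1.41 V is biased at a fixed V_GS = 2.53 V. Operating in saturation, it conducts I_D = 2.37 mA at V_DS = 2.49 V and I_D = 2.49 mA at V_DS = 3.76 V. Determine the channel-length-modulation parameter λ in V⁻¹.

λ = 0.0443 V⁻¹

With V_GS fixed, I_D ∝ (1 + λ V_DS) in saturation, so I_D2/I_D1 = (1 + λ V_DS2)/(1 + λ V_DS1).
2.49/2.37 = 1.051 = (1 + 3.76 λ)/(1 + 2.49 λ).
Solving: λ (I_D1 V_DS2 − I_D2 V_DS1) = I_D2 − I_D1, so λ = (2.49 − 2.37) / (2.37 × 3.76 − 2.49 × 2.49) = 0.12 / 2.71 = 0.0443 V⁻¹.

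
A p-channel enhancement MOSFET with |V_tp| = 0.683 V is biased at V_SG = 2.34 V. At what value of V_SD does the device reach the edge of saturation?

V_SD,sat = 1.66 V

The boundary between triode and saturation is V_SD = V_SG − |V_tp| = V_ov.
V_ov = 2.34 − 0.683 = 1.66 V.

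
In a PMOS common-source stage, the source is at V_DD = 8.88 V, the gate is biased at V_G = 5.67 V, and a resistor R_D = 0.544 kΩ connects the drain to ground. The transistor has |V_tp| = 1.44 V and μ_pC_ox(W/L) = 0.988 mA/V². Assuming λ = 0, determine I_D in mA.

I_D = 1.55 mA

V_SG = V_DD − V_G = 8.88 − 5.67 = 3.21 V, so V_ov = 3.21 − 1.44 = 1.77 V.
Assume saturation: I_D = ½ k_p V_ov² = 0.5 × 0.988 × 1.77² = 1.55 mA, giving V_SD = V_DD − I_D R_D = 8.88 − 1.55 × 0.544 = 8.04 V.
V_SD = 8.04 V ≥ V_ov = 1.77 V, confirming saturation.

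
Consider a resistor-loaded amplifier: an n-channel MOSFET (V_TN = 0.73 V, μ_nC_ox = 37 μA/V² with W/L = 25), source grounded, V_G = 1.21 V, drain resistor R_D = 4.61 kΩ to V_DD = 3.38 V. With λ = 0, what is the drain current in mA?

I_D = 0.107 mA

V_GS = V_G = 1.21 V, so V_ov = 1.21 − 0.73 = 0.48 V.
k_n = μ_nC_ox · (W/L) = 0.925 mA/V².
Assume saturation: I_D = ½ k_n V_ov² = 0.5 × 0.925 × 0.48² = 0.107 mA, giving V_DS = V_DD − I_D R_D = 3.38 − 0.107 × 4.61 = 2.89 V.
V_DS = 2.89 V ≥ V_ov = 0.48 V, confirming saturation.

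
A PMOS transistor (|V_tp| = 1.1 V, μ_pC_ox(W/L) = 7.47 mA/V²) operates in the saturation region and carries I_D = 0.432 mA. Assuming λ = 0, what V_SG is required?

In saturation I_D = ½ k_p (V_SG − |V_tp|)², so V_SG − |V_tp| = √(2 I_D / k_p) = √(2 × 0.432 / 7.47) = 0.34 V.
V_SG = 1.1 + 0.34 = 1.44 V.

V_SG = 1.44 V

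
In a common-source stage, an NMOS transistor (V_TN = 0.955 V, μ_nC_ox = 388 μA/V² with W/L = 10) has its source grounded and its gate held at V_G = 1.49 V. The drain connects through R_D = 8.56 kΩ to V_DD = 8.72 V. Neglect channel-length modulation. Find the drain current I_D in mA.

I_D = 0.555 mA

V_GS = V_G = 1.49 V, so V_ov = 1.49 − 0.955 = 0.535 V.
k_n = μ_nC_ox · (W/L) = 3.88 mA/V².
Assume saturation: I_D = ½ k_n V_ov² = 0.5 × 3.88 × 0.535² = 0.555 mA, giving V_DS = V_DD − I_D R_D = 8.72 − 0.555 × 8.56 = 3.97 V.
V_DS = 3.97 V ≥ V_ov = 0.535 V, confirming saturation.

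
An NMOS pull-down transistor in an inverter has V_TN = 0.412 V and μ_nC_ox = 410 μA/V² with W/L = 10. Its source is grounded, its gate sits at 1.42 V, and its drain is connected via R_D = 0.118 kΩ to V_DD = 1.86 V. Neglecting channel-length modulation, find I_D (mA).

I_D = 2.08 mA

V_GS = V_G = 1.42 V, so V_ov = 1.42 − 0.412 = 1.01 V.
k_n = μ_nC_ox · (W/L) = 4.1 mA/V².
Assume saturation: I_D = ½ k_n V_ov² = 0.5 × 4.1 × 1.01² = 2.08 mA, giving V_DS = V_DD − I_D R_D = 1.86 − 2.08 × 0.118 = 1.61 V.
V_DS = 1.61 V ≥ V_ov = 1.01 V, confirming saturation.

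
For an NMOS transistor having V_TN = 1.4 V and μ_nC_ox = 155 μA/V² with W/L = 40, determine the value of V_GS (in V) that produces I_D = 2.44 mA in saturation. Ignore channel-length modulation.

k_n = μ_nC_ox · (W/L) = 6.2 mA/V².
In saturation I_D = ½ k_n (V_GS − V_TN)², so V_GS − V_TN = √(2 I_D / k_n) = √(2 × 2.44 / 6.2) = 0.887 V.
V_GS = 1.4 + 0.887 = 2.29 V.

V_GS = 2.29 V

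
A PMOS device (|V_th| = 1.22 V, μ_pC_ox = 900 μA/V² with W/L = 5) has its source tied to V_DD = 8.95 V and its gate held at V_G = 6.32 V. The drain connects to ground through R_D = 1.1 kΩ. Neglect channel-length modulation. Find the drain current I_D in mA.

V_SG = V_DD − V_G = 8.95 − 6.32 = 2.63 V, so V_ov = 2.63 − 1.22 = 1.41 V.
k_p = μ_pC_ox · (W/L) = 4.5 mA/V².
Assume saturation: I_D = ½ k_p V_ov² = 0.5 × 4.5 × 1.41² = 4.47 mA, giving V_SD = V_DD − I_D R_D = 8.95 − 4.47 × 1.1 = 4.03 V.
V_SD = 4.03 V ≥ V_ov = 1.41 V, confirming saturation.

I_D = 4.47 mA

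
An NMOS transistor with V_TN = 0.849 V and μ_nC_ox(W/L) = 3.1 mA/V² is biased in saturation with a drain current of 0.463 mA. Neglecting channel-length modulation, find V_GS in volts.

In saturation I_D = ½ k_n (V_GS − V_TN)², so V_GS − V_TN = √(2 I_D / k_n) = √(2 × 0.463 / 3.1) = 0.547 V.
V_GS = 0.849 + 0.547 = 1.4 V.

V_GS = 1.40 V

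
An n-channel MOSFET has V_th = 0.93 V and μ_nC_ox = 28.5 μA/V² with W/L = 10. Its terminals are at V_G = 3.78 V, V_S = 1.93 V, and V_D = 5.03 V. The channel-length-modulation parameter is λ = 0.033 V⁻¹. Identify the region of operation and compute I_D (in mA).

V_GS = V_G − V_S = 3.78 − 1.93 = 1.85 V; V_DS = V_D − V_S = 5.03 − 1.93 = 3.1 V.
k_n = μ_nC_ox · (W/L) = 0.285 mA/V².
V_ov = V_GS − V_th = 1.85 − 0.93 = 0.92 V.
Since V_DS = 3.1 V ≥ V_ov = 0.92 V, the device is in saturation.
I_D = ½ k_n V_ov² (1 + λ V_DS) = 0.5 × 0.285 × 0.92² × (1 + 0.033 × 3.1) = 0.133 mA.

Saturation; I_D = 0.133 mA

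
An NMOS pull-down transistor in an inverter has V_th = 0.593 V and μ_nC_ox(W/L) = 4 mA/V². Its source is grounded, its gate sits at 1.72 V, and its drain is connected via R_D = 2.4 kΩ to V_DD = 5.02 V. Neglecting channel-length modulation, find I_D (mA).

I_D = 1.86 mA

V_GS = V_G = 1.72 V, so V_ov = 1.72 − 0.593 = 1.13 V.
Assume saturation: I_D = ½ k_n V_ov² = 0.5 × 4 × 1.13² = 2.54 mA, giving V_DS = V_DD − I_D R_D = 5.02 − 2.54 × 2.4 = -1.08 V.
But -1.08 V < V_ov = 1.13 V, so the device is actually in triode.
In triode I_D = k_n[V_ov V_DS − ½ V_DS²] and I_D = (V_DD − V_DS)/R_D. Equating: 4.8 V_DS² − 11.82 V_DS + 5.02 = 0, giving V_DS = 0.546 V (the root below V_ov).
I_D = (5.02 − 0.546) / 2.4 = 1.86 mA.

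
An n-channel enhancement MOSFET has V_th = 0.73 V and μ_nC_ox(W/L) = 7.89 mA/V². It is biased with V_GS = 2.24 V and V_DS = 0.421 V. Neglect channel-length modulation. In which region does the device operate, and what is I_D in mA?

V_ov = V_GS − V_th = 2.24 − 0.73 = 1.51 V.
Since V_DS = 0.421 V < V_ov = 1.51 V, the device is in the triode region.
I_D = k_n [V_ov · V_DS − ½ V_DS²] = 7.89 × [1.51 × 0.421 − 0.5 × 0.421²] = 4.32 mA.

Triode; I_D = 4.32 mA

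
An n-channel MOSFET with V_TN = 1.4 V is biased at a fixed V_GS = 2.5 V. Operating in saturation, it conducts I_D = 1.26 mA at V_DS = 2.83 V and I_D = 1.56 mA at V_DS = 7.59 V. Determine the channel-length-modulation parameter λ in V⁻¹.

With V_GS fixed, I_D ∝ (1 + λ V_DS) in saturation, so I_D2/I_D1 = (1 + λ V_DS2)/(1 + λ V_DS1).
1.56/1.26 = 1.238 = (1 + 7.59 λ)/(1 + 2.83 λ).
Solving: λ (I_D1 V_DS2 − I_D2 V_DS1) = I_D2 − I_D1, so λ = (1.56 − 1.26) / (1.26 × 7.59 − 1.56 × 2.83) = 0.3 / 5.15 = 0.0583 V⁻¹.

λ = 0.0583 V⁻¹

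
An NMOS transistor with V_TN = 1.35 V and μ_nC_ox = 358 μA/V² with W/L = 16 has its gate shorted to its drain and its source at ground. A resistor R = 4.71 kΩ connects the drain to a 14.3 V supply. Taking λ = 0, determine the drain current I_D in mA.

With gate tied to drain, V_GS = V_DS ≥ V_GS − V_TN, so the device is in saturation.
k_n = μ_nC_ox · (W/L) = 5.728 mA/V².
KCL at the drain: ½ k_n (V_GS − V_TN)² = (V_DD − V_GS)/R.
Let x = V_GS − 1.35. Then 13.5 x² + x − 12.95 = 0, giving x = 0.943 V (positive root), so V_GS = 2.29 V.
I_D = (V_DD − V_GS)/R = (14.3 − 2.29) / 4.71 = 2.55 mA.

I_D = 2.55 mA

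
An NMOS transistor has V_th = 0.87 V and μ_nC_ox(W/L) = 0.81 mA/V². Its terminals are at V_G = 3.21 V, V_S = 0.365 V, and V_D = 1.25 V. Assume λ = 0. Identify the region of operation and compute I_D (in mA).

Triode; I_D = 1.10 mA

V_GS = V_G − V_S = 3.21 − 0.365 = 2.84 V; V_DS = V_D − V_S = 1.25 − 0.365 = 0.885 V.
V_ov = V_GS − V_th = 2.84 − 0.87 = 1.97 V.
Since V_DS = 0.885 V < V_ov = 1.97 V, the device is in the triode region.
I_D = k_n [V_ov · V_DS − ½ V_DS²] = 0.81 × [1.97 × 0.885 − 0.5 × 0.885²] = 1.1 mA.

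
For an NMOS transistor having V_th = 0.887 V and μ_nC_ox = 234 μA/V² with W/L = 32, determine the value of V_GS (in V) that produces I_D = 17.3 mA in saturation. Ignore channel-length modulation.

V_GS = 3.04 V

k_n = μ_nC_ox · (W/L) = 7.488 mA/V².
In saturation I_D = ½ k_n (V_GS − V_th)², so V_GS − V_th = √(2 I_D / k_n) = √(2 × 17.3 / 7.488) = 2.15 V.
V_GS = 0.887 + 2.15 = 3.04 V.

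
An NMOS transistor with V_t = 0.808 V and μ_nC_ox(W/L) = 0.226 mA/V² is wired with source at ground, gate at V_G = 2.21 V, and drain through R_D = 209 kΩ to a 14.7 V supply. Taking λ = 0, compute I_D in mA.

I_D = 0.0692 mA

V_GS = V_G = 2.21 V, so V_ov = 2.21 − 0.808 = 1.4 V.
Assume saturation: I_D = ½ k_n V_ov² = 0.5 × 0.226 × 1.4² = 0.222 mA, giving V_DS = V_DD − I_D R_D = 14.7 − 0.222 × 209 = -31.7 V.
But -31.7 V < V_ov = 1.4 V, so the device is actually in triode.
In triode I_D = k_n[V_ov V_DS − ½ V_DS²] and I_D = (V_DD − V_DS)/R_D. Equating: 23.6 V_DS² − 67.22 V_DS + 14.7 = 0, giving V_DS = 0.239 V (the root below V_ov).
I_D = (14.7 − 0.239) / 209 = 0.0692 mA.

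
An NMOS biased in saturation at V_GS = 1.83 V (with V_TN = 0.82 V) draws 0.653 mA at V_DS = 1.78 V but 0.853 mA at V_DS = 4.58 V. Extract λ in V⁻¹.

λ = 0.136 V⁻¹

With V_GS fixed, I_D ∝ (1 + λ V_DS) in saturation, so I_D2/I_D1 = (1 + λ V_DS2)/(1 + λ V_DS1).
0.853/0.653 = 1.306 = (1 + 4.58 λ)/(1 + 1.78 λ).
Solving: λ (I_D1 V_DS2 − I_D2 V_DS1) = I_D2 − I_D1, so λ = (0.853 − 0.653) / (0.653 × 4.58 − 0.853 × 1.78) = 0.2 / 1.47 = 0.136 V⁻¹.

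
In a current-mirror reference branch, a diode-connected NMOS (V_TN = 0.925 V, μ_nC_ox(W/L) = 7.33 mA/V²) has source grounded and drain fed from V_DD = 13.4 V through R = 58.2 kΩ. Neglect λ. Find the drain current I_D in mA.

I_D = 0.210 mA

With gate tied to drain, V_GS = V_DS ≥ V_GS − V_TN, so the device is in saturation.
KCL at the drain: ½ k_n (V_GS − V_TN)² = (V_DD − V_GS)/R.
Let x = V_GS − 0.925. Then 213 x² + x − 12.47 = 0, giving x = 0.24 V (positive root), so V_GS = 1.16 V.
I_D = (V_DD − V_GS)/R = (13.4 − 1.16) / 58.2 = 0.21 mA.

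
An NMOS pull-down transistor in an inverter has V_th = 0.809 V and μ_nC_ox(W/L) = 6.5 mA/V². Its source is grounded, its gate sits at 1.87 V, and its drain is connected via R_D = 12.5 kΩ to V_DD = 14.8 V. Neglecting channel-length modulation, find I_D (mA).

V_GS = V_G = 1.87 V, so V_ov = 1.87 − 0.809 = 1.06 V.
Assume saturation: I_D = ½ k_n V_ov² = 0.5 × 6.5 × 1.06² = 3.66 mA, giving V_DS = V_DD − I_D R_D = 14.8 − 3.66 × 12.5 = -30.9 V.
But -30.9 V < V_ov = 1.06 V, so the device is actually in triode.
In triode I_D = k_n[V_ov V_DS − ½ V_DS²] and I_D = (V_DD − V_DS)/R_D. Equating: 40.6 V_DS² − 87.21 V_DS + 14.8 = 0, giving V_DS = 0.186 V (the root below V_ov).
I_D = (14.8 − 0.186) / 12.5 = 1.17 mA.

I_D = 1.17 mA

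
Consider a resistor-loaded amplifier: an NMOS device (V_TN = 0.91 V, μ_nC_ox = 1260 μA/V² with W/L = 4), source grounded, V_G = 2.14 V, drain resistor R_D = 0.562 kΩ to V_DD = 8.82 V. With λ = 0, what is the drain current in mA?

I_D = 3.81 mA

V_GS = V_G = 2.14 V, so V_ov = 2.14 − 0.91 = 1.23 V.
k_n = μ_nC_ox · (W/L) = 5.04 mA/V².
Assume saturation: I_D = ½ k_n V_ov² = 0.5 × 5.04 × 1.23² = 3.81 mA, giving V_DS = V_DD − I_D R_D = 8.82 − 3.81 × 0.562 = 6.68 V.
V_DS = 6.68 V ≥ V_ov = 1.23 V, confirming saturation.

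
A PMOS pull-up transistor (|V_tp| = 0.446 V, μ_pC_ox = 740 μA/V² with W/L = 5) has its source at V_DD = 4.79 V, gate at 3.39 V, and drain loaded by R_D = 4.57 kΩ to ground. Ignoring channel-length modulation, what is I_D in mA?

V_SG = V_DD − V_G = 4.79 − 3.39 = 1.4 V, so V_ov = 1.4 − 0.446 = 0.954 V.
k_p = μ_pC_ox · (W/L) = 3.7 mA/V².
Assume saturation: I_D = ½ k_p V_ov² = 0.5 × 3.7 × 0.954² = 1.68 mA, giving V_SD = V_DD − I_D R_D = 4.79 − 1.68 × 4.57 = -2.9 V.
But -2.9 V < V_ov = 0.954 V, so the device is actually in triode.
In triode I_D = k_p[V_ov V_SD − ½ V_SD²] and I_D = (V_DD − V_SD)/R_D. Equating: 8.45 V_SD² − 17.13 V_SD + 4.79 = 0, giving V_SD = 0.335 V (the root below V_ov).
I_D = (4.79 − 0.335) / 4.57 = 0.975 mA.

I_D = 0.975 mA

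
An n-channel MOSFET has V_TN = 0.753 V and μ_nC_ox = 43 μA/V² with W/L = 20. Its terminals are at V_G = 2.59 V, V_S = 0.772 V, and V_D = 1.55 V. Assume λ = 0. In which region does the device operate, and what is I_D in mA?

V_GS = V_G − V_S = 2.59 − 0.772 = 1.82 V; V_DS = V_D − V_S = 1.55 − 0.772 = 0.778 V.
k_n = μ_nC_ox · (W/L) = 0.86 mA/V².
V_ov = V_GS − V_TN = 1.82 − 0.753 = 1.06 V.
Since V_DS = 0.778 V < V_ov = 1.06 V, the device is in the triode region.
I_D = k_n [V_ov · V_DS − ½ V_DS²] = 0.86 × [1.06 × 0.778 − 0.5 × 0.778²] = 0.452 mA.

Triode; I_D = 0.452 mA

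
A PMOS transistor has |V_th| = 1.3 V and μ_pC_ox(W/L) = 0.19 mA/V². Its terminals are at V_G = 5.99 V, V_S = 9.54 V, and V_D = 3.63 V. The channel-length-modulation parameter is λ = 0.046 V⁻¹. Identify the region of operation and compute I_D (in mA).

Saturation; I_D = 0.612 mA

V_SG = V_S − V_G = 9.54 − 5.99 = 3.55 V; V_SD = V_S − V_D = 9.54 − 3.63 = 5.91 V.
V_ov = V_SG − |V_th| = 3.55 − 1.3 = 2.25 V.
Since V_SD = 5.91 V ≥ V_ov = 2.25 V, the device is in saturation.
I_D = ½ k_p V_ov² (1 + λ V_SD) = 0.5 × 0.19 × 2.25² × (1 + 0.046 × 5.91) = 0.612 mA.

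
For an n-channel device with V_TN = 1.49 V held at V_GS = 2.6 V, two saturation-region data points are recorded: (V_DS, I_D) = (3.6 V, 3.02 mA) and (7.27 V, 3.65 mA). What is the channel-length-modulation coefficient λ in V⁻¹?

With V_GS fixed, I_D ∝ (1 + λ V_DS) in saturation, so I_D2/I_D1 = (1 + λ V_DS2)/(1 + λ V_DS1).
3.65/3.02 = 1.209 = (1 + 7.27 λ)/(1 + 3.6 λ).
Solving: λ (I_D1 V_DS2 − I_D2 V_DS1) = I_D2 − I_D1, so λ = (3.65 − 3.02) / (3.02 × 7.27 − 3.65 × 3.6) = 0.63 / 8.82 = 0.0715 V⁻¹.

λ = 0.0715 V⁻¹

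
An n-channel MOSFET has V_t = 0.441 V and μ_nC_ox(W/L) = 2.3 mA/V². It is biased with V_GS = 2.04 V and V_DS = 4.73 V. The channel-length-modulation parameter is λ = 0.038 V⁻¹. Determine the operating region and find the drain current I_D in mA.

Saturation; I_D = 3.47 mA

V_ov = V_GS − V_t = 2.04 − 0.441 = 1.6 V.
Since V_DS = 4.73 V ≥ V_ov = 1.6 V, the device is in saturation.
I_D = ½ k_n V_ov² (1 + λ V_DS) = 0.5 × 2.3 × 1.6² × (1 + 0.038 × 4.73) = 3.47 mA.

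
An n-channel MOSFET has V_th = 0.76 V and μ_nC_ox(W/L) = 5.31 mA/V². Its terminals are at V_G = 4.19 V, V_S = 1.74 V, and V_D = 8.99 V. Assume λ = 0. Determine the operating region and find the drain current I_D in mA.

V_GS = V_G − V_S = 4.19 − 1.74 = 2.45 V; V_DS = V_D − V_S = 8.99 − 1.74 = 7.25 V.
V_ov = V_GS − V_th = 2.45 − 0.76 = 1.69 V.
Since V_DS = 7.25 V ≥ V_ov = 1.69 V, the device is in saturation.
I_D = ½ k_n V_ov² = 0.5 × 5.31 × 1.69² = 7.58 mA.

Saturation; I_D = 7.58 mA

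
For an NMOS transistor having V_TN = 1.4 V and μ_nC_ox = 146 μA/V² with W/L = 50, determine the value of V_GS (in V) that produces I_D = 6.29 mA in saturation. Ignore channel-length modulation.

k_n = μ_nC_ox · (W/L) = 7.3 mA/V².
In saturation I_D = ½ k_n (V_GS − V_TN)², so V_GS − V_TN = √(2 I_D / k_n) = √(2 × 6.29 / 7.3) = 1.31 V.
V_GS = 1.4 + 1.31 = 2.71 V.

V_GS = 2.71 V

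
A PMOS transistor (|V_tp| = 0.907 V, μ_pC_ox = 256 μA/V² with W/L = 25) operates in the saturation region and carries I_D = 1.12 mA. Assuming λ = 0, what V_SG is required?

V_SG = 1.50 V

k_p = μ_pC_ox · (W/L) = 6.4 mA/V².
In saturation I_D = ½ k_p (V_SG − |V_tp|)², so V_SG − |V_tp| = √(2 I_D / k_p) = √(2 × 1.12 / 6.4) = 0.592 V.
V_SG = 0.907 + 0.592 = 1.5 V.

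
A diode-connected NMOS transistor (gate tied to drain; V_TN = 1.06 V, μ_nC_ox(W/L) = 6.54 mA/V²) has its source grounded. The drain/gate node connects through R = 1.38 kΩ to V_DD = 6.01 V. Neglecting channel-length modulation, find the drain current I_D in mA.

I_D = 2.90 mA

With gate tied to drain, V_GS = V_DS ≥ V_GS − V_TN, so the device is in saturation.
KCL at the drain: ½ k_n (V_GS − V_TN)² = (V_DD − V_GS)/R.
Let x = V_GS − 1.06. Then 4.51 x² + x − 4.95 = 0, giving x = 0.942 V (positive root), so V_GS = 2 V.
I_D = (V_DD − V_GS)/R = (6.01 − 2) / 1.38 = 2.9 mA.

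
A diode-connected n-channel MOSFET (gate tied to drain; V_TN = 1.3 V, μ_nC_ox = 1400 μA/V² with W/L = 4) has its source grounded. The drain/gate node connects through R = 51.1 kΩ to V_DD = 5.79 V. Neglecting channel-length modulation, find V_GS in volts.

With gate tied to drain, V_GS = V_DS ≥ V_GS − V_TN, so the device is in saturation.
k_n = μ_nC_ox · (W/L) = 5.6 mA/V².
KCL at the drain: ½ k_n (V_GS − V_TN)² = (V_DD − V_GS)/R.
Let x = V_GS − 1.3. Then 143 x² + x − 4.49 = 0, giving x = 0.174 V (positive root), so V_GS = 1.47 V.
I_D = (V_DD − V_GS)/R = (5.79 − 1.47) / 51.1 = 0.0845 mA.

V_GS = 1.47 V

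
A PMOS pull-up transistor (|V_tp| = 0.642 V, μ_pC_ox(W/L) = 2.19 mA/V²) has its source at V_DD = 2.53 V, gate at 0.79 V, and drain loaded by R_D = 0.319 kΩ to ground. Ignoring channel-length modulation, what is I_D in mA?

V_SG = V_DD − V_G = 2.53 − 0.79 = 1.74 V, so V_ov = 1.74 − 0.642 = 1.1 V.
Assume saturation: I_D = ½ k_p V_ov² = 0.5 × 2.19 × 1.1² = 1.32 mA, giving V_SD = V_DD − I_D R_D = 2.53 − 1.32 × 0.319 = 2.11 V.
V_SD = 2.11 V ≥ V_ov = 1.1 V, confirming saturation.

I_D = 1.32 mA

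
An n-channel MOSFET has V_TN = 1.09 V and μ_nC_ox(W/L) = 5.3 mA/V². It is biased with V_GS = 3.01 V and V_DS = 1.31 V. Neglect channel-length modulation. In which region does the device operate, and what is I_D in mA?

Triode; I_D = 8.78 mA

V_ov = V_GS − V_TN = 3.01 − 1.09 = 1.92 V.
Since V_DS = 1.31 V < V_ov = 1.92 V, the device is in the triode region.
I_D = k_n [V_ov · V_DS − ½ V_DS²] = 5.3 × [1.92 × 1.31 − 0.5 × 1.31²] = 8.78 mA.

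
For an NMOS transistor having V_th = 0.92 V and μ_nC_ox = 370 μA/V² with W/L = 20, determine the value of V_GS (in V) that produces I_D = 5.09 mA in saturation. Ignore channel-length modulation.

k_n = μ_nC_ox · (W/L) = 7.4 mA/V².
In saturation I_D = ½ k_n (V_GS − V_th)², so V_GS − V_th = √(2 I_D / k_n) = √(2 × 5.09 / 7.4) = 1.17 V.
V_GS = 0.92 + 1.17 = 2.09 V.

V_GS = 2.09 V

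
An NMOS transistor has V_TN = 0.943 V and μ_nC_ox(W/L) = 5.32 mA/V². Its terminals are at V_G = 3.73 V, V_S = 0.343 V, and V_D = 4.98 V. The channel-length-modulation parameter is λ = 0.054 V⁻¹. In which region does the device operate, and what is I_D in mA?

V_GS = V_G − V_S = 3.73 − 0.343 = 3.39 V; V_DS = V_D − V_S = 4.98 − 0.343 = 4.64 V.
V_ov = V_GS − V_TN = 3.39 − 0.943 = 2.44 V.
Since V_DS = 4.64 V ≥ V_ov = 2.44 V, the device is in saturation.
I_D = ½ k_n V_ov² (1 + λ V_DS) = 0.5 × 5.32 × 2.44² × (1 + 0.054 × 4.64) = 19.9 mA.

Saturation; I_D = 19.9 mA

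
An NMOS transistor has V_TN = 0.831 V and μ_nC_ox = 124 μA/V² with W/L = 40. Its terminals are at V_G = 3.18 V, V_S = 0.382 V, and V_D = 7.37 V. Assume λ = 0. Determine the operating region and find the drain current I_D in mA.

V_GS = V_G − V_S = 3.18 − 0.382 = 2.8 V; V_DS = V_D − V_S = 7.37 − 0.382 = 6.99 V.
k_n = μ_nC_ox · (W/L) = 4.96 mA/V².
V_ov = V_GS − V_TN = 2.8 − 0.831 = 1.97 V.
Since V_DS = 6.99 V ≥ V_ov = 1.97 V, the device is in saturation.
I_D = ½ k_n V_ov² = 0.5 × 4.96 × 1.97² = 9.6 mA.

Saturation; I_D = 9.60 mA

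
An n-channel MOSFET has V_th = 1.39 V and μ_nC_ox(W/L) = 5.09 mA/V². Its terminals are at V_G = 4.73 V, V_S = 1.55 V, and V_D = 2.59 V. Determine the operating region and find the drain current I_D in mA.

Triode; I_D = 6.72 mA

V_GS = V_G − V_S = 4.73 − 1.55 = 3.18 V; V_DS = V_D − V_S = 2.59 − 1.55 = 1.04 V.
V_ov = V_GS − V_th = 3.18 − 1.39 = 1.79 V.
Since V_DS = 1.04 V < V_ov = 1.79 V, the device is in the triode region.
I_D = k_n [V_ov · V_DS − ½ V_DS²] = 5.09 × [1.79 × 1.04 − 0.5 × 1.04²] = 6.72 mA.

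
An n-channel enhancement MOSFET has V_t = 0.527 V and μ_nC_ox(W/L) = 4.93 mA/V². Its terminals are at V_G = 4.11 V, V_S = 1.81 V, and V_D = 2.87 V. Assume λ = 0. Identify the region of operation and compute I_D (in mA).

V_GS = V_G − V_S = 4.11 − 1.81 = 2.3 V; V_DS = V_D − V_S = 2.87 − 1.81 = 1.06 V.
V_ov = V_GS − V_t = 2.3 − 0.527 = 1.77 V.
Since V_DS = 1.06 V < V_ov = 1.77 V, the device is in the triode region.
I_D = k_n [V_ov · V_DS − ½ V_DS²] = 4.93 × [1.77 × 1.06 − 0.5 × 1.06²] = 6.5 mA.

Triode; I_D = 6.50 mA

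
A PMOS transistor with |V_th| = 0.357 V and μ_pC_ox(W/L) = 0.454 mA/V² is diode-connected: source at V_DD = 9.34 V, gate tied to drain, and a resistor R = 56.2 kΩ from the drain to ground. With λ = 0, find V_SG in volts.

V_SG = 1.16 V

With gate tied to drain, V_SG = V_SD ≥ V_SG − |V_th|, so the device is in saturation.
KCL at the drain: ½ k_p (V_SG − |V_th|)² = (V_DD − V_SG)/R.
Let x = V_SG − 0.357. Then 12.8 x² + x − 8.983 = 0, giving x = 0.801 V (positive root), so V_SG = 1.16 V.
I_D = (V_DD − V_SG)/R = (9.34 − 1.16) / 56.2 = 0.146 mA.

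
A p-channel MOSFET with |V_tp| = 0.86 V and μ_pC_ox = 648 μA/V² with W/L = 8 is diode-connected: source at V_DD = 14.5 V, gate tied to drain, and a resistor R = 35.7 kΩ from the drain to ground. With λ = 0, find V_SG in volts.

With gate tied to drain, V_SG = V_SD ≥ V_SG − |V_tp|, so the device is in saturation.
k_p = μ_pC_ox · (W/L) = 5.184 mA/V².
KCL at the drain: ½ k_p (V_SG − |V_tp|)² = (V_DD − V_SG)/R.
Let x = V_SG − 0.86. Then 92.5 x² + x − 13.64 = 0, giving x = 0.379 V (positive root), so V_SG = 1.24 V.
I_D = (V_DD − V_SG)/R = (14.5 − 1.24) / 35.7 = 0.371 mA.

V_SG = 1.24 V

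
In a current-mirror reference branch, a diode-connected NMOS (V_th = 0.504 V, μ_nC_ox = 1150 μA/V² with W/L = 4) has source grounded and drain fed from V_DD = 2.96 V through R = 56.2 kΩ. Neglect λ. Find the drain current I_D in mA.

I_D = 0.0413 mA

With gate tied to drain, V_GS = V_DS ≥ V_GS − V_th, so the device is in saturation.
k_n = μ_nC_ox · (W/L) = 4.6 mA/V².
KCL at the drain: ½ k_n (V_GS − V_th)² = (V_DD − V_GS)/R.
Let x = V_GS − 0.504. Then 129 x² + x − 2.456 = 0, giving x = 0.134 V (positive root), so V_GS = 0.638 V.
I_D = (V_DD − V_GS)/R = (2.96 − 0.638) / 56.2 = 0.0413 mA.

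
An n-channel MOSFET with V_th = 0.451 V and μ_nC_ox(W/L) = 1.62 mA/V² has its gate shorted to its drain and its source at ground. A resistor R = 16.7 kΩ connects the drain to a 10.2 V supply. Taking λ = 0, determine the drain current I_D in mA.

I_D = 0.535 mA

With gate tied to drain, V_GS = V_DS ≥ V_GS − V_th, so the device is in saturation.
KCL at the drain: ½ k_n (V_GS − V_th)² = (V_DD − V_GS)/R.
Let x = V_GS − 0.451. Then 13.5 x² + x − 9.749 = 0, giving x = 0.813 V (positive root), so V_GS = 1.26 V.
I_D = (V_DD − V_GS)/R = (10.2 − 1.26) / 16.7 = 0.535 mA.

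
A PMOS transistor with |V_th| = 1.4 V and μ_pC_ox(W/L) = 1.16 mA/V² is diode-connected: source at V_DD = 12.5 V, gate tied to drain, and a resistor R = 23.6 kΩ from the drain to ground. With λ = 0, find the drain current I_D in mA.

I_D = 0.434 mA

With gate tied to drain, V_SG = V_SD ≥ V_SG − |V_th|, so the device is in saturation.
KCL at the drain: ½ k_p (V_SG − |V_th|)² = (V_DD − V_SG)/R.
Let x = V_SG − 1.4. Then 13.7 x² + x − 11.1 = 0, giving x = 0.865 V (positive root), so V_SG = 2.26 V.
I_D = (V_DD − V_SG)/R = (12.5 − 2.26) / 23.6 = 0.434 mA.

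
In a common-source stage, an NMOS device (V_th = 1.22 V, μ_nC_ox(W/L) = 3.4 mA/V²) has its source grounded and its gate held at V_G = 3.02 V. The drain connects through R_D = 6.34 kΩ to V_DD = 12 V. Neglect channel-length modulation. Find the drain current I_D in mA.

I_D = 1.84 mA

V_GS = V_G = 3.02 V, so V_ov = 3.02 − 1.22 = 1.8 V.
Assume saturation: I_D = ½ k_n V_ov² = 0.5 × 3.4 × 1.8² = 5.51 mA, giving V_DS = V_DD − I_D R_D = 12 − 5.51 × 6.34 = -22.9 V.
But -22.9 V < V_ov = 1.8 V, so the device is actually in triode.
In triode I_D = k_n[V_ov V_DS − ½ V_DS²] and I_D = (V_DD − V_DS)/R_D. Equating: 10.8 V_DS² − 39.8 V_DS + 12 = 0, giving V_DS = 0.331 V (the root below V_ov).
I_D = (12 − 0.331) / 6.34 = 1.84 mA.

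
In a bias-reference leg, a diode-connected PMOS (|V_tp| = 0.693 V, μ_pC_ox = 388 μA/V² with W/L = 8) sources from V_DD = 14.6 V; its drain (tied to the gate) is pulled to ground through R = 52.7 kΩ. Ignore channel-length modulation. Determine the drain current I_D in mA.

With gate tied to drain, V_SG = V_SD ≥ V_SG − |V_tp|, so the device is in saturation.
k_p = μ_pC_ox · (W/L) = 3.104 mA/V².
KCL at the drain: ½ k_p (V_SG − |V_tp|)² = (V_DD − V_SG)/R.
Let x = V_SG − 0.693. Then 81.8 x² + x − 13.91 = 0, giving x = 0.406 V (positive root), so V_SG = 1.1 V.
I_D = (V_DD − V_SG)/R = (14.6 − 1.1) / 52.7 = 0.256 mA.

I_D = 0.256 mA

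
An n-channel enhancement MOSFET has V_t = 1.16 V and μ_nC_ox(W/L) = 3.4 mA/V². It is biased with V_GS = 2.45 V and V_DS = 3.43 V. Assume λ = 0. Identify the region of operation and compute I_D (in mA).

Saturation; I_D = 2.83 mA

V_ov = V_GS − V_t = 2.45 − 1.16 = 1.29 V.
Since V_DS = 3.43 V ≥ V_ov = 1.29 V, the device is in saturation.
I_D = ½ k_n V_ov² = 0.5 × 3.4 × 1.29² = 2.83 mA.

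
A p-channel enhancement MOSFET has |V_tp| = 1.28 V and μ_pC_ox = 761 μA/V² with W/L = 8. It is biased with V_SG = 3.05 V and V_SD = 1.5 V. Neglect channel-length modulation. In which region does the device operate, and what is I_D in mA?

Triode; I_D = 9.31 mA

k_p = μ_pC_ox · (W/L) = 6.088 mA/V².
V_ov = V_SG − |V_tp| = 3.05 − 1.28 = 1.77 V.
Since V_SD = 1.5 V < V_ov = 1.77 V, the device is in the triode region.
I_D = k_p [V_ov · V_SD − ½ V_SD²] = 6.088 × [1.77 × 1.5 − 0.5 × 1.5²] = 9.31 mA.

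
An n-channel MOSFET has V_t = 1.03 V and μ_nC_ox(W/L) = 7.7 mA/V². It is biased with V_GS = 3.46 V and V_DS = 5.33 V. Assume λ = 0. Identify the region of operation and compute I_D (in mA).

Saturation; I_D = 22.7 mA

V_ov = V_GS − V_t = 3.46 − 1.03 = 2.43 V.
Since V_DS = 5.33 V ≥ V_ov = 2.43 V, the device is in saturation.
I_D = ½ k_n V_ov² = 0.5 × 7.7 × 2.43² = 22.7 mA.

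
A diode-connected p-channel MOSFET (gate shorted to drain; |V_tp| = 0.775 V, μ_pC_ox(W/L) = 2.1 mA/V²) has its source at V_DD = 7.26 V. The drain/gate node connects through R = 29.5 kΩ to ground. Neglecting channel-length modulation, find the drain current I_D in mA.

I_D = 0.205 mA

With gate tied to drain, V_SG = V_SD ≥ V_SG − |V_tp|, so the device is in saturation.
KCL at the drain: ½ k_p (V_SG − |V_tp|)² = (V_DD − V_SG)/R.
Let x = V_SG − 0.775. Then 31 x² + x − 6.485 = 0, giving x = 0.442 V (positive root), so V_SG = 1.22 V.
I_D = (V_DD − V_SG)/R = (7.26 − 1.22) / 29.5 = 0.205 mA.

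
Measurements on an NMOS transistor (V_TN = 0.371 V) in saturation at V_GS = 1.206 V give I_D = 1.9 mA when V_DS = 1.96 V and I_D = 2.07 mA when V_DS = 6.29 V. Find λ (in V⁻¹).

λ = 0.0215 V⁻¹

With V_GS fixed, I_D ∝ (1 + λ V_DS) in saturation, so I_D2/I_D1 = (1 + λ V_DS2)/(1 + λ V_DS1).
2.07/1.9 = 1.089 = (1 + 6.29 λ)/(1 + 1.96 λ).
Solving: λ (I_D1 V_DS2 − I_D2 V_DS1) = I_D2 − I_D1, so λ = (2.07 − 1.9) / (1.9 × 6.29 − 2.07 × 1.96) = 0.17 / 7.89 = 0.0215 V⁻¹.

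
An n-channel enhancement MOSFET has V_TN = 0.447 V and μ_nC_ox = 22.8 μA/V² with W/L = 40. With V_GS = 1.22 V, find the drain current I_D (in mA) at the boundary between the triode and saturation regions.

At the boundary V_DS = V_ov = V_GS − V_TN = 1.22 − 0.447 = 0.773 V.
k_n = μ_nC_ox · (W/L) = 0.912 mA/V².
I_D = ½ k_n V_ov² = 0.5 × 0.912 × 0.773² = 0.272 mA.

I_D = 0.272 mA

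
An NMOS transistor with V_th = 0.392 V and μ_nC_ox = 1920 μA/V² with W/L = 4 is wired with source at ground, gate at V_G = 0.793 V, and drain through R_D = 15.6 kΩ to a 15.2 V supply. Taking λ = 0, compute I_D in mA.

I_D = 0.617 mA

V_GS = V_G = 0.793 V, so V_ov = 0.793 − 0.392 = 0.401 V.
k_n = μ_nC_ox · (W/L) = 7.68 mA/V².
Assume saturation: I_D = ½ k_n V_ov² = 0.5 × 7.68 × 0.401² = 0.617 mA, giving V_DS = V_DD − I_D R_D = 15.2 − 0.617 × 15.6 = 5.57 V.
V_DS = 5.57 V ≥ V_ov = 0.401 V, confirming saturation.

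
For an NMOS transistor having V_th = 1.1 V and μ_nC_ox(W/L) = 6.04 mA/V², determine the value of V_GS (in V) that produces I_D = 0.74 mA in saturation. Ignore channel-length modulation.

In saturation I_D = ½ k_n (V_GS − V_th)², so V_GS − V_th = √(2 I_D / k_n) = √(2 × 0.74 / 6.04) = 0.495 V.
V_GS = 1.1 + 0.495 = 1.6 V.

V_GS = 1.60 V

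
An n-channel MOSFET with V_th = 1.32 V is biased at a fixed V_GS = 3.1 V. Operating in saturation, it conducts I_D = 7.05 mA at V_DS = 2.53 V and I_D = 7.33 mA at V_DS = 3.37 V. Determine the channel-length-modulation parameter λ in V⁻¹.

With V_GS fixed, I_D ∝ (1 + λ V_DS) in saturation, so I_D2/I_D1 = (1 + λ V_DS2)/(1 + λ V_DS1).
7.33/7.05 = 1.04 = (1 + 3.37 λ)/(1 + 2.53 λ).
Solving: λ (I_D1 V_DS2 − I_D2 V_DS1) = I_D2 − I_D1, so λ = (7.33 − 7.05) / (7.05 × 3.37 − 7.33 × 2.53) = 0.28 / 5.21 = 0.0537 V⁻¹.

λ = 0.0537 V⁻¹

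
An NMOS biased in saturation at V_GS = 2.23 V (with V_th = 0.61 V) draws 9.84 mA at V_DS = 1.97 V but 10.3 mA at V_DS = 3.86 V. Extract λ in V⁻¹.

λ = 0.0260 V⁻¹

With V_GS fixed, I_D ∝ (1 + λ V_DS) in saturation, so I_D2/I_D1 = (1 + λ V_DS2)/(1 + λ V_DS1).
10.3/9.84 = 1.047 = (1 + 3.86 λ)/(1 + 1.97 λ).
Solving: λ (I_D1 V_DS2 − I_D2 V_DS1) = I_D2 − I_D1, so λ = (10.3 − 9.84) / (9.84 × 3.86 − 10.3 × 1.97) = 0.46 / 17.7 = 0.026 V⁻¹.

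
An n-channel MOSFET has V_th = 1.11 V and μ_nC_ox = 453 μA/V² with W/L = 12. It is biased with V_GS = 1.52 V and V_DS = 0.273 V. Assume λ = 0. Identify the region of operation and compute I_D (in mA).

Triode; I_D = 0.406 mA

k_n = μ_nC_ox · (W/L) = 5.436 mA/V².
V_ov = V_GS − V_th = 1.52 − 1.11 = 0.41 V.
Since V_DS = 0.273 V < V_ov = 0.41 V, the device is in the triode region.
I_D = k_n [V_ov · V_DS − ½ V_DS²] = 5.436 × [0.41 × 0.273 − 0.5 × 0.273²] = 0.406 mA.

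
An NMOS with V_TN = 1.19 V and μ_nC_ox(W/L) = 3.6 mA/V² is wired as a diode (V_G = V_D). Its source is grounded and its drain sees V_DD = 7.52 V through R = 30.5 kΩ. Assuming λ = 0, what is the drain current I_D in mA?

With gate tied to drain, V_GS = V_DS ≥ V_GS − V_TN, so the device is in saturation.
KCL at the drain: ½ k_n (V_GS − V_TN)² = (V_DD − V_GS)/R.
Let x = V_GS − 1.19. Then 54.9 x² + x − 6.33 = 0, giving x = 0.331 V (positive root), so V_GS = 1.52 V.
I_D = (V_DD − V_GS)/R = (7.52 − 1.52) / 30.5 = 0.197 mA.

I_D = 0.197 mA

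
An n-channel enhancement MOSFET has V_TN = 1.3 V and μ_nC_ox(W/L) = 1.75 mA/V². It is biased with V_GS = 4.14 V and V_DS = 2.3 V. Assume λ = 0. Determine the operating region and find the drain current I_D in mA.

Triode; I_D = 6.80 mA

V_ov = V_GS − V_TN = 4.14 − 1.3 = 2.84 V.
Since V_DS = 2.3 V < V_ov = 2.84 V, the device is in the triode region.
I_D = k_n [V_ov · V_DS − ½ V_DS²] = 1.75 × [2.84 × 2.3 − 0.5 × 2.3²] = 6.8 mA.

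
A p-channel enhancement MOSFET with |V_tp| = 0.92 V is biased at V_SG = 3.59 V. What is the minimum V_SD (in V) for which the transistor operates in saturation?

V_SD,sat = 2.67 V

The boundary between triode and saturation is V_SD = V_SG − |V_tp| = V_ov.
V_ov = 3.59 − 0.92 = 2.67 V.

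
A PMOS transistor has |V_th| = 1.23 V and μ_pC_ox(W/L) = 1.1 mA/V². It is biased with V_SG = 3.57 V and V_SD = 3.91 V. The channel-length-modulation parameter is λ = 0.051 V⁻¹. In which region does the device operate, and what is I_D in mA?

V_ov = V_SG − |V_th| = 3.57 − 1.23 = 2.34 V.
Since V_SD = 3.91 V ≥ V_ov = 2.34 V, the device is in saturation.
I_D = ½ k_p V_ov² (1 + λ V_SD) = 0.5 × 1.1 × 2.34² × (1 + 0.051 × 3.91) = 3.61 mA.

Saturation; I_D = 3.61 mA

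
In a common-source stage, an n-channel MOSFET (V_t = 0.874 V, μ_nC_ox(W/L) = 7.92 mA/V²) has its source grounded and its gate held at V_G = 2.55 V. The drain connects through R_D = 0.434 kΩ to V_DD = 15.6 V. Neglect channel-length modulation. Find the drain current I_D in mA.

V_GS = V_G = 2.55 V, so V_ov = 2.55 − 0.874 = 1.68 V.
Assume saturation: I_D = ½ k_n V_ov² = 0.5 × 7.92 × 1.68² = 11.1 mA, giving V_DS = V_DD − I_D R_D = 15.6 − 11.1 × 0.434 = 10.8 V.
V_DS = 10.8 V ≥ V_ov = 1.68 V, confirming saturation.

I_D = 11.1 mA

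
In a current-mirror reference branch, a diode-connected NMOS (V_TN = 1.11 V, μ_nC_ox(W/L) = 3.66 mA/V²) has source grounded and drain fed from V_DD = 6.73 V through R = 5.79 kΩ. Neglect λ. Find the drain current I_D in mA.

I_D = 0.853 mA

With gate tied to drain, V_GS = V_DS ≥ V_GS − V_TN, so the device is in saturation.
KCL at the drain: ½ k_n (V_GS − V_TN)² = (V_DD − V_GS)/R.
Let x = V_GS − 1.11. Then 10.6 x² + x − 5.62 = 0, giving x = 0.683 V (positive root), so V_GS = 1.79 V.
I_D = (V_DD − V_GS)/R = (6.73 − 1.79) / 5.79 = 0.853 mA.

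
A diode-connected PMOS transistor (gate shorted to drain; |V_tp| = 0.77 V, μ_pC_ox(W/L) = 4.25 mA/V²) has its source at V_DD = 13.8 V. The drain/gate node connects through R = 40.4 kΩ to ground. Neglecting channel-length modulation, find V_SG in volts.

V_SG = 1.15 V

With gate tied to drain, V_SG = V_SD ≥ V_SG − |V_tp|, so the device is in saturation.
KCL at the drain: ½ k_p (V_SG − |V_tp|)² = (V_DD − V_SG)/R.
Let x = V_SG − 0.77. Then 85.8 x² + x − 13.03 = 0, giving x = 0.384 V (positive root), so V_SG = 1.15 V.
I_D = (V_DD − V_SG)/R = (13.8 − 1.15) / 40.4 = 0.313 mA.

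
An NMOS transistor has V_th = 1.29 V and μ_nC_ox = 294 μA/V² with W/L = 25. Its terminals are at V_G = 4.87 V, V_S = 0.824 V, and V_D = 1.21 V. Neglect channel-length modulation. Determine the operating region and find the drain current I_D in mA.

Triode; I_D = 7.27 mA

V_GS = V_G − V_S = 4.87 − 0.824 = 4.05 V; V_DS = V_D − V_S = 1.21 − 0.824 = 0.386 V.
k_n = μ_nC_ox · (W/L) = 7.35 mA/V².
V_ov = V_GS − V_th = 4.05 − 1.29 = 2.76 V.
Since V_DS = 0.386 V < V_ov = 2.76 V, the device is in the triode region.
I_D = k_n [V_ov · V_DS − ½ V_DS²] = 7.35 × [2.76 × 0.386 − 0.5 × 0.386²] = 7.27 mA.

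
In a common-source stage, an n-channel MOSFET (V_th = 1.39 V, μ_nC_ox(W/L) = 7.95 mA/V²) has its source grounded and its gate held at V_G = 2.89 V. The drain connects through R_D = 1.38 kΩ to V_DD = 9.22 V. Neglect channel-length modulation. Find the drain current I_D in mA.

I_D = 6.20 mA

V_GS = V_G = 2.89 V, so V_ov = 2.89 − 1.39 = 1.5 V.
Assume saturation: I_D = ½ k_n V_ov² = 0.5 × 7.95 × 1.5² = 8.94 mA, giving V_DS = V_DD − I_D R_D = 9.22 − 8.94 × 1.38 = -3.12 V.
But -3.12 V < V_ov = 1.5 V, so the device is actually in triode.
In triode I_D = k_n[V_ov V_DS − ½ V_DS²] and I_D = (V_DD − V_DS)/R_D. Equating: 5.49 V_DS² − 17.46 V_DS + 9.22 = 0, giving V_DS = 0.669 V (the root below V_ov).
I_D = (9.22 − 0.669) / 1.38 = 6.2 mA.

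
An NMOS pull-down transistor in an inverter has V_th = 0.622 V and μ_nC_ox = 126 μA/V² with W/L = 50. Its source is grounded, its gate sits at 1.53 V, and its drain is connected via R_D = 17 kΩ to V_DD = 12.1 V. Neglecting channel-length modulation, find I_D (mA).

I_D = 0.704 mA

V_GS = V_G = 1.53 V, so V_ov = 1.53 − 0.622 = 0.908 V.
k_n = μ_nC_ox · (W/L) = 6.3 mA/V².
Assume saturation: I_D = ½ k_n V_ov² = 0.5 × 6.3 × 0.908² = 2.6 mA, giving V_DS = V_DD − I_D R_D = 12.1 − 2.6 × 17 = -32.1 V.
But -32.1 V < V_ov = 0.908 V, so the device is actually in triode.
In triode I_D = k_n[V_ov V_DS − ½ V_DS²] and I_D = (V_DD − V_DS)/R_D. Equating: 53.5 V_DS² − 98.25 V_DS + 12.1 = 0, giving V_DS = 0.133 V (the root below V_ov).
I_D = (12.1 − 0.133) / 17 = 0.704 mA.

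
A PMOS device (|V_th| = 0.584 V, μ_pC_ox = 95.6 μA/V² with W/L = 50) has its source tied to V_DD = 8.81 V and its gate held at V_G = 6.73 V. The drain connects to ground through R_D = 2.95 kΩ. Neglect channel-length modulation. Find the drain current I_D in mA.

V_SG = V_DD − V_G = 8.81 − 6.73 = 2.08 V, so V_ov = 2.08 − 0.584 = 1.5 V.
k_p = μ_pC_ox · (W/L) = 4.78 mA/V².
Assume saturation: I_D = ½ k_p V_ov² = 0.5 × 4.78 × 1.5² = 5.35 mA, giving V_SD = V_DD − I_D R_D = 8.81 − 5.35 × 2.95 = -6.97 V.
But -6.97 V < V_ov = 1.5 V, so the device is actually in triode.
In triode I_D = k_p[V_ov V_SD − ½ V_SD²] and I_D = (V_DD − V_SD)/R_D. Equating: 7.05 V_SD² − 22.1 V_SD + 8.81 = 0, giving V_SD = 0.469 V (the root below V_ov).
I_D = (8.81 − 0.469) / 2.95 = 2.83 mA.

I_D = 2.83 mA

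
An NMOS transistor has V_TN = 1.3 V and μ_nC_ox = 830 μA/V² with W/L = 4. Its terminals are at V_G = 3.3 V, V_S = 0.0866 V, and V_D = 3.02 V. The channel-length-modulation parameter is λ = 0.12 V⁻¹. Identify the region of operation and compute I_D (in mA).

Saturation; I_D = 8.22 mA

V_GS = V_G − V_S = 3.3 − 0.0866 = 3.21 V; V_DS = V_D − V_S = 3.02 − 0.0866 = 2.93 V.
k_n = μ_nC_ox · (W/L) = 3.32 mA/V².
V_ov = V_GS − V_TN = 3.21 − 1.3 = 1.91 V.
Since V_DS = 2.93 V ≥ V_ov = 1.91 V, the device is in saturation.
I_D = ½ k_n V_ov² (1 + λ V_DS) = 0.5 × 3.32 × 1.91² × (1 + 0.12 × 2.93) = 8.22 mA.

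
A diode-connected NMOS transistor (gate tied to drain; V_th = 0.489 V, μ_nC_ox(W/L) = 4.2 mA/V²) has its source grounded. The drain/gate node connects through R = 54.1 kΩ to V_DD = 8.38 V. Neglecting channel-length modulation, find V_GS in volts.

V_GS = 0.748 V

With gate tied to drain, V_GS = V_DS ≥ V_GS − V_th, so the device is in saturation.
KCL at the drain: ½ k_n (V_GS − V_th)² = (V_DD − V_GS)/R.
Let x = V_GS − 0.489. Then 114 x² + x − 7.891 = 0, giving x = 0.259 V (positive root), so V_GS = 0.748 V.
I_D = (V_DD − V_GS)/R = (8.38 − 0.748) / 54.1 = 0.141 mA.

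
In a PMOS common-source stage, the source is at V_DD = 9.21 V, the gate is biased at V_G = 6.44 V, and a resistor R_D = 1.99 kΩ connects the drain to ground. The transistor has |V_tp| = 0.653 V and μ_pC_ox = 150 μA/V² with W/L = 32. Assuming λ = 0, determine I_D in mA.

I_D = 4.38 mA

V_SG = V_DD − V_G = 9.21 − 6.44 = 2.77 V, so V_ov = 2.77 − 0.653 = 2.12 V.
k_p = μ_pC_ox · (W/L) = 4.8 mA/V².
Assume saturation: I_D = ½ k_p V_ov² = 0.5 × 4.8 × 2.12² = 10.8 mA, giving V_SD = V_DD − I_D R_D = 9.21 − 10.8 × 1.99 = -12.2 V.
But -12.2 V < V_ov = 2.12 V, so the device is actually in triode.
In triode I_D = k_p[V_ov V_SD − ½ V_SD²] and I_D = (V_DD − V_SD)/R_D. Equating: 4.78 V_SD² − 21.22 V_SD + 9.21 = 0, giving V_SD = 0.487 V (the root below V_ov).
I_D = (9.21 − 0.487) / 1.99 = 4.38 mA.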